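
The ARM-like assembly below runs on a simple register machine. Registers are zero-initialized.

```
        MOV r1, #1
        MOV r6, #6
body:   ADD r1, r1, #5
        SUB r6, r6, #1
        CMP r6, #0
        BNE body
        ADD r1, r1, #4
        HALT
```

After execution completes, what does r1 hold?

after MOV r1, #1: r1=1
after MOV r6, #6: r6=6
after ADD r1, r1, #5: r1=1+5=6
after SUB r6, r6, #1: r6=6-1=5
CMP r6, #0  (cmp 5,0)
BNE body: taken
after ADD r1, r1, #5: r1=6+5=11
after SUB r6, r6, #1: r6=5-1=4
CMP r6, #0  (cmp 4,0)
BNE body: taken
after ADD r1, r1, #5: r1=11+5=16
after SUB r6, r6, #1: r6=4-1=3
CMP r6, #0  (cmp 3,0)
BNE body: taken
after ADD r1, r1, #5: r1=16+5=21
after SUB r6, r6, #1: r6=3-1=2
CMP r6, #0  (cmp 2,0)
BNE body: taken
after ADD r1, r1, #5: r1=21+5=26
after SUB r6, r6, #1: r6=2-1=1
CMP r6, #0  (cmp 1,0)
BNE body: taken
after ADD r1, r1, #5: r1=26+5=31
after SUB r6, r6, #1: r6=1-1=0
CMP r6, #0  (cmp 0,0)
BNE body: not taken
after ADD r1, r1, #4: r1=31+4=35
halt.

35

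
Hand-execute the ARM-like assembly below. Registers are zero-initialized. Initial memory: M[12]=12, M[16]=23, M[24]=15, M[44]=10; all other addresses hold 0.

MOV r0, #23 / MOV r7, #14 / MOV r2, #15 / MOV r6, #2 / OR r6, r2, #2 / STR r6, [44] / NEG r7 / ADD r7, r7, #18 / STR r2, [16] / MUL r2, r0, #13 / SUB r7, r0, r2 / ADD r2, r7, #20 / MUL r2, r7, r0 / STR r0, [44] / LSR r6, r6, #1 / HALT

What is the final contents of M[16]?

MOV r0, #23 → r0=23
MOV r7, #14 → r7=14
MOV r2, #15 → r2=15
MOV r6, #2 → r6=2
OR r6, r2, #2 → r6=15|2=15
STR r6, [44] → M[44]=15
NEG r7 → r7=-(14)=-14
ADD r7, r7, #18 → r7=(-14)+18=4
STR r2, [16] → M[16]=15
MUL r2, r0, #13 → r2=23*13=299
SUB r7, r0, r2 → r7=23-299=-276
ADD r2, r7, #20 → r2=(-276)+20=-256
MUL r2, r7, r0 → r2=(-276)*23=-6348
STR r0, [44] → M[44]=23
LSR r6, r6, #1 → r6=15>>1=7
halt.

15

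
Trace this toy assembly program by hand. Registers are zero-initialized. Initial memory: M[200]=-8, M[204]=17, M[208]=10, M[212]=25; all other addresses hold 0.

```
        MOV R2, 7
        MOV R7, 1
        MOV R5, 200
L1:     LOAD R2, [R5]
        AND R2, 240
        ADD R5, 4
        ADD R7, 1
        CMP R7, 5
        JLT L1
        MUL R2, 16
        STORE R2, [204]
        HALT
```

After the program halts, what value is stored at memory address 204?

R2=7
R7=1
R5=200
R2=M[200]=-8
R2=(-8)&240=240
R5=200+4=204
R7=1+1=2
CMP R7, 5  (cmp 2,5)
JLT L1: taken
R2=M[204]=17
R2=17&240=16
R5=204+4=208
R7=2+1=3
CMP R7, 5  (cmp 3,5)
JLT L1: taken
R2=M[208]=10
R2=10&240=0
R5=208+4=212
R7=3+1=4
CMP R7, 5  (cmp 4,5)
JLT L1: taken
R2=M[212]=25
R2=25&240=16
R5=212+4=216
R7=4+1=5
CMP R7, 5  (cmp 5,5)
JLT L1: not taken
R2=16*16=256
STORE R2, [204] → M[204]=256
halt.

256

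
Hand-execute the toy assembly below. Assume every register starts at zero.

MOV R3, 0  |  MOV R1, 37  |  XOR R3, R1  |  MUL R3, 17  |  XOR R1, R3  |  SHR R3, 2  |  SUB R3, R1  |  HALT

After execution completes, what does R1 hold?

592

after MOV R3, 0: R3=0
after MOV R1, 37: R1=37
after XOR R3, R1: R3=0^37=37
after MUL R3, 17: R3=37*17=629
after XOR R1, R3: R1=37^629=592
after SHR R3, 2: R3=629>>2=157
after SUB R3, R1: R3=157-592=-435
halt.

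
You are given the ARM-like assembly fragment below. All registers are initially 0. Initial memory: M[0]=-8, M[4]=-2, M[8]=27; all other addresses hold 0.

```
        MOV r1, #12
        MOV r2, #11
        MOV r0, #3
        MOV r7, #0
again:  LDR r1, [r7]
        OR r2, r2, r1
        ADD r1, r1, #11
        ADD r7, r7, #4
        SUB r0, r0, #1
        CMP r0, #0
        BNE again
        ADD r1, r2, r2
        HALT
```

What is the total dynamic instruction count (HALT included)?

27

r1=12
r2=11
r0=3
r7=0
r1=M[0]=-8
r2=11|(-8)=-5
r1=(-8)+11=3
r7=0+4=4
r0=3-1=2
CMP r0, #0  (cmp 2,0)
BNE again: taken
r1=M[4]=-2
r2=(-5)|(-2)=-1
r1=(-2)+11=9
r7=4+4=8
r0=2-1=1
CMP r0, #0  (cmp 1,0)
BNE again: taken
r1=M[8]=27
r2=(-1)|27=-1
r1=27+11=38
r7=8+4=12
r0=1-1=0
CMP r0, #0  (cmp 0,0)
BNE again: not taken
r1=(-1)+(-1)=-2
halt.
Total executed instructions: 27.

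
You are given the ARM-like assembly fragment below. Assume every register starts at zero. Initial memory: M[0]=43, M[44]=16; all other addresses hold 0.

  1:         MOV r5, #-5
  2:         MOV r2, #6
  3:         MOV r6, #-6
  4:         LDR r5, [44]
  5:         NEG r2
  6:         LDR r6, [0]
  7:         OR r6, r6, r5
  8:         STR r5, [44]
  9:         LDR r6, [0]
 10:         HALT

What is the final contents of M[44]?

after MOV r5, #-5: r5=-5
after MOV r2, #6: r2=6
after MOV r6, #-6: r6=-6
after LDR r5, [44]: r5=M[44]=16
after NEG r2: r2=-(6)=-6
after LDR r6, [0]: r6=M[0]=43
after OR r6, r6, r5: r6=43|16=59
STR r5, [44] → M[44]=16
after LDR r6, [0]: r6=M[0]=43
halt.

16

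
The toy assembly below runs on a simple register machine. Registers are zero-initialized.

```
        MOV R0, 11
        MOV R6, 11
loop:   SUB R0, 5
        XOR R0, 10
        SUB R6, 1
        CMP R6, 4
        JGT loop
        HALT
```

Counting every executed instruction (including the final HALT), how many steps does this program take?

38

MOV R0, 11 → R0=11
MOV R6, 11 → R6=11
SUB R0, 5 → R0=11-5=6
XOR R0, 10 → R0=6^10=12
SUB R6, 1 → R6=11-1=10
CMP R6, 4  (cmp 10,4)
JGT loop: taken
SUB R0, 5 → R0=12-5=7
XOR R0, 10 → R0=7^10=13
SUB R6, 1 → R6=10-1=9
CMP R6, 4  (cmp 9,4)
JGT loop: taken
SUB R0, 5 → R0=13-5=8
XOR R0, 10 → R0=8^10=2
SUB R6, 1 → R6=9-1=8
CMP R6, 4  (cmp 8,4)
JGT loop: taken
SUB R0, 5 → R0=2-5=-3
XOR R0, 10 → R0=(-3)^10=-9
SUB R6, 1 → R6=8-1=7
CMP R6, 4  (cmp 7,4)
JGT loop: taken
SUB R0, 5 → R0=(-9)-5=-14
XOR R0, 10 → R0=(-14)^10=-8
SUB R6, 1 → R6=7-1=6
CMP R6, 4  (cmp 6,4)
JGT loop: taken
SUB R0, 5 → R0=(-8)-5=-13
XOR R0, 10 → R0=(-13)^10=-7
SUB R6, 1 → R6=6-1=5
CMP R6, 4  (cmp 5,4)
JGT loop: taken
SUB R0, 5 → R0=(-7)-5=-12
XOR R0, 10 → R0=(-12)^10=-2
SUB R6, 1 → R6=5-1=4
CMP R6, 4  (cmp 4,4)
JGT loop: not taken
halt.
Total executed instructions: 38.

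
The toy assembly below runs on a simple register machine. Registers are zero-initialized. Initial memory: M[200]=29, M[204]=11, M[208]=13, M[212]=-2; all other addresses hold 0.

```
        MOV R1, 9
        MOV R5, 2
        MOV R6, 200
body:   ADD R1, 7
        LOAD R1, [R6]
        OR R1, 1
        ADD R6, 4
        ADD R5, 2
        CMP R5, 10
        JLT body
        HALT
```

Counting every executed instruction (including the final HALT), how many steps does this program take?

32

after MOV R1, 9: R1=9
after MOV R5, 2: R5=2
after MOV R6, 200: R6=200
after ADD R1, 7: R1=9+7=16
after LOAD R1, [R6]: R1=M[200]=29
after OR R1, 1: R1=29|1=29
after ADD R6, 4: R6=200+4=204
after ADD R5, 2: R5=2+2=4
CMP R5, 10  (cmp 4,10)
JLT body: taken
after ADD R1, 7: R1=29+7=36
after LOAD R1, [R6]: R1=M[204]=11
after OR R1, 1: R1=11|1=11
after ADD R6, 4: R6=204+4=208
after ADD R5, 2: R5=4+2=6
CMP R5, 10  (cmp 6,10)
JLT body: taken
after ADD R1, 7: R1=11+7=18
after LOAD R1, [R6]: R1=M[208]=13
after OR R1, 1: R1=13|1=13
after ADD R6, 4: R6=208+4=212
after ADD R5, 2: R5=6+2=8
CMP R5, 10  (cmp 8,10)
JLT body: taken
after ADD R1, 7: R1=13+7=20
after LOAD R1, [R6]: R1=M[212]=-2
after OR R1, 1: R1=(-2)|1=-1
after ADD R6, 4: R6=212+4=216
after ADD R5, 2: R5=8+2=10
CMP R5, 10  (cmp 10,10)
JLT body: not taken
halt.
Total executed instructions: 32.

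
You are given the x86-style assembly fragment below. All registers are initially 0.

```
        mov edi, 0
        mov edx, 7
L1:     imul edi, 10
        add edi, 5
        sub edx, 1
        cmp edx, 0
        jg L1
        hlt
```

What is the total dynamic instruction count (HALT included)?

after mov edi, 0: edi=0
after mov edx, 7: edx=7
after imul edi, 10: edi=0*10=0
after add edi, 5: edi=0+5=5
after sub edx, 1: edx=7-1=6
cmp edx, 0  (cmp 6,0)
jg L1: taken
after imul edi, 10: edi=5*10=50
after add edi, 5: edi=50+5=55
after sub edx, 1: edx=6-1=5
cmp edx, 0  (cmp 5,0)
jg L1: taken
after imul edi, 10: edi=55*10=550
after add edi, 5: edi=550+5=555
after sub edx, 1: edx=5-1=4
cmp edx, 0  (cmp 4,0)
jg L1: taken
after imul edi, 10: edi=555*10=5550
after add edi, 5: edi=5550+5=5555
after sub edx, 1: edx=4-1=3
cmp edx, 0  (cmp 3,0)
jg L1: taken
after imul edi, 10: edi=5555*10=55550
after add edi, 5: edi=55550+5=55555
after sub edx, 1: edx=3-1=2
cmp edx, 0  (cmp 2,0)
jg L1: taken
after imul edi, 10: edi=55555*10=555550
after add edi, 5: edi=555550+5=555555
after sub edx, 1: edx=2-1=1
cmp edx, 0  (cmp 1,0)
jg L1: taken
after imul edi, 10: edi=555555*10=5555550
after add edi, 5: edi=5555550+5=5555555
after sub edx, 1: edx=1-1=0
cmp edx, 0  (cmp 0,0)
jg L1: not taken
halt.
Total executed instructions: 38.

38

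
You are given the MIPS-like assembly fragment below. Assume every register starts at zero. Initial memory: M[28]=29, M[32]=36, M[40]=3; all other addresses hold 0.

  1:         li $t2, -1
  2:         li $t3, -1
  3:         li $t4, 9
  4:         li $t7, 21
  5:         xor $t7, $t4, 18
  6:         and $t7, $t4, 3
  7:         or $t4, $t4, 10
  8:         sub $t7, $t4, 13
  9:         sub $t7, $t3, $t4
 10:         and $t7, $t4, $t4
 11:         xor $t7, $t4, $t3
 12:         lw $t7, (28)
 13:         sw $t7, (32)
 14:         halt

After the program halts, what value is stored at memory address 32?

li $t2, -1 → $t2=-1
li $t3, -1 → $t3=-1
li $t4, 9 → $t4=9
li $t7, 21 → $t7=21
xor $t7, $t4, 18 → $t7=9^18=27
and $t7, $t4, 3 → $t7=9&3=1
or $t4, $t4, 10 → $t4=9|10=11
sub $t7, $t4, 13 → $t7=11-13=-2
sub $t7, $t3, $t4 → $t7=(-1)-11=-12
and $t7, $t4, $t4 → $t7=11&11=11
xor $t7, $t4, $t3 → $t7=11^(-1)=-12
lw $t7, (28) → $t7=M[28]=29
sw $t7, (32) → M[32]=29
halt.

29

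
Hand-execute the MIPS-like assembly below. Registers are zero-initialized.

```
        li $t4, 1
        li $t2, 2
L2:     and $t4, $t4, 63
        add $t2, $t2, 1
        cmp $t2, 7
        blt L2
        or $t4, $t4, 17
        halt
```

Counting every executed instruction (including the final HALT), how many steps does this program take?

after li $t4, 1: $t4=1
after li $t2, 2: $t2=2
after and $t4, $t4, 63: $t4=1&63=1
after add $t2, $t2, 1: $t2=2+1=3
cmp $t2, 7  (cmp 3,7)
blt L2: taken
after and $t4, $t4, 63: $t4=1&63=1
after add $t2, $t2, 1: $t2=3+1=4
cmp $t2, 7  (cmp 4,7)
blt L2: taken
after and $t4, $t4, 63: $t4=1&63=1
after add $t2, $t2, 1: $t2=4+1=5
cmp $t2, 7  (cmp 5,7)
blt L2: taken
after and $t4, $t4, 63: $t4=1&63=1
after add $t2, $t2, 1: $t2=5+1=6
cmp $t2, 7  (cmp 6,7)
blt L2: taken
after and $t4, $t4, 63: $t4=1&63=1
after add $t2, $t2, 1: $t2=6+1=7
cmp $t2, 7  (cmp 7,7)
blt L2: not taken
after or $t4, $t4, 17: $t4=1|17=17
halt.
Total executed instructions: 24.

24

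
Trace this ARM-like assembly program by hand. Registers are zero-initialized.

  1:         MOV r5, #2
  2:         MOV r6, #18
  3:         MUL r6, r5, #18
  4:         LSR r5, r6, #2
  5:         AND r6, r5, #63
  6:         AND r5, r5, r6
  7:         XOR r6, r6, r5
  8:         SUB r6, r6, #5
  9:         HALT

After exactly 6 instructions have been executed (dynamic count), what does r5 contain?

after MOV r5, #2: r5=2
after MOV r6, #18: r6=18
after MUL r6, r5, #18: r6=2*18=36
after LSR r5, r6, #2: r5=36>>2=9
after AND r6, r5, #63: r6=9&63=9
after AND r5, r5, r6: r5=9&9=9
After step 6: r5 = 9.

9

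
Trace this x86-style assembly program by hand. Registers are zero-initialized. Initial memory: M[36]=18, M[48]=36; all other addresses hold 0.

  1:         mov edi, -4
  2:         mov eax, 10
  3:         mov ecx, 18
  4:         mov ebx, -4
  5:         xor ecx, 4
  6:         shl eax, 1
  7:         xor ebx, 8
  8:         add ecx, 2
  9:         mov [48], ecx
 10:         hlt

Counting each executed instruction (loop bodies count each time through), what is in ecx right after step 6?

22

edi=-4
eax=10
ecx=18
ebx=-4
ecx=18^4=22
eax=10<<1=20
After step 6: ecx = 22.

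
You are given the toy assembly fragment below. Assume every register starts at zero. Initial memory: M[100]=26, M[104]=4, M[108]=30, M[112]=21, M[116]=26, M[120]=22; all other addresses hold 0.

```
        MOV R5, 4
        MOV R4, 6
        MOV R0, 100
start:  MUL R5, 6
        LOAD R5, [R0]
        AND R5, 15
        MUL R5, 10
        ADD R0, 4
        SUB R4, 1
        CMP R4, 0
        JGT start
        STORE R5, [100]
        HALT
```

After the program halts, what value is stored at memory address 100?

MOV R5, 4 → R5=4
MOV R4, 6 → R4=6
MOV R0, 100 → R0=100
MUL R5, 6 → R5=4*6=24
LOAD R5, [R0] → R5=M[100]=26
AND R5, 15 → R5=26&15=10
MUL R5, 10 → R5=10*10=100
ADD R0, 4 → R0=100+4=104
SUB R4, 1 → R4=6-1=5
CMP R4, 0  (cmp 5,0)
JGT start: taken
MUL R5, 6 → R5=100*6=600
LOAD R5, [R0] → R5=M[104]=4
AND R5, 15 → R5=4&15=4
MUL R5, 10 → R5=4*10=40
ADD R0, 4 → R0=104+4=108
SUB R4, 1 → R4=5-1=4
CMP R4, 0  (cmp 4,0)
JGT start: taken
MUL R5, 6 → R5=40*6=240
LOAD R5, [R0] → R5=M[108]=30
AND R5, 15 → R5=30&15=14
MUL R5, 10 → R5=14*10=140
ADD R0, 4 → R0=108+4=112
SUB R4, 1 → R4=4-1=3
CMP R4, 0  (cmp 3,0)
JGT start: taken
MUL R5, 6 → R5=140*6=840
LOAD R5, [R0] → R5=M[112]=21
AND R5, 15 → R5=21&15=5
MUL R5, 10 → R5=5*10=50
ADD R0, 4 → R0=112+4=116
SUB R4, 1 → R4=3-1=2
CMP R4, 0  (cmp 2,0)
JGT start: taken
MUL R5, 6 → R5=50*6=300
LOAD R5, [R0] → R5=M[116]=26
AND R5, 15 → R5=26&15=10
MUL R5, 10 → R5=10*10=100
ADD R0, 4 → R0=116+4=120
SUB R4, 1 → R4=2-1=1
CMP R4, 0  (cmp 1,0)
JGT start: taken
MUL R5, 6 → R5=100*6=600
LOAD R5, [R0] → R5=M[120]=22
AND R5, 15 → R5=22&15=6
MUL R5, 10 → R5=6*10=60
ADD R0, 4 → R0=120+4=124
SUB R4, 1 → R4=1-1=0
CMP R4, 0  (cmp 0,0)
JGT start: not taken
STORE R5, [100] → M[100]=60
halt.

60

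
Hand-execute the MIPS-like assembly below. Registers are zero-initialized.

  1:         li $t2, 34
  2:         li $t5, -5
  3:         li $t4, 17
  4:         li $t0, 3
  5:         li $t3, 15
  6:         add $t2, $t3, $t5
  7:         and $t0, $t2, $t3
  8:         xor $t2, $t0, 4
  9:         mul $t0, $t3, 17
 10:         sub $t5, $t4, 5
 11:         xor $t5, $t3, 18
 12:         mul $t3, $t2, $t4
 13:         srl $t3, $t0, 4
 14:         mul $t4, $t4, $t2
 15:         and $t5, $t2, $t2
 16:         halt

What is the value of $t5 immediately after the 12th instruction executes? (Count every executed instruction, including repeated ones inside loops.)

$t2=34
$t5=-5
$t4=17
$t0=3
$t3=15
$t2=15+(-5)=10
$t0=10&15=10
$t2=10^4=14
$t0=15*17=255
$t5=17-5=12
$t5=15^18=29
$t3=14*17=238
After step 12: $t5 = 29.

29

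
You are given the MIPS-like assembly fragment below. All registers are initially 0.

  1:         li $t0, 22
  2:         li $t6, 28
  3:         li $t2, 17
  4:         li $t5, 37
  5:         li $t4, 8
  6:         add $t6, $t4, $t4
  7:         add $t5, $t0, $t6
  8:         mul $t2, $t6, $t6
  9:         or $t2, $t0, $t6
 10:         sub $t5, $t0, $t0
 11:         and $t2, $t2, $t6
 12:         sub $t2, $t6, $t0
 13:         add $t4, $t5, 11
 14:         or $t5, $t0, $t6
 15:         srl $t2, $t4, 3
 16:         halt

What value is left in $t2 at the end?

$t0=22
$t6=28
$t2=17
$t5=37
$t4=8
$t6=8+8=16
$t5=22+16=38
$t2=16*16=256
$t2=22|16=22
$t5=22-22=0
$t2=22&16=16
$t2=16-22=-6
$t4=0+11=11
$t5=22|16=22
$t2=11>>3=1
halt.

1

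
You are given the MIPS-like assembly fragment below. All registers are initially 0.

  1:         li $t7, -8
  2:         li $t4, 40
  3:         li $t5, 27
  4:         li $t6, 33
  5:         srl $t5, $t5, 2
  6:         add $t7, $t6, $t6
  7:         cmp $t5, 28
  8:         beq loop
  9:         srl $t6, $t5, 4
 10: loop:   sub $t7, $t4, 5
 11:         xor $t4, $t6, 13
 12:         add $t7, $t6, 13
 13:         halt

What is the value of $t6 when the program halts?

0

li $t7, -8 → $t7=-8
li $t4, 40 → $t4=40
li $t5, 27 → $t5=27
li $t6, 33 → $t6=33
srl $t5, $t5, 2 → $t5=27>>2=6
add $t7, $t6, $t6 → $t7=33+33=66
cmp $t5, 28  (cmp 6,28)
beq loop: not taken
srl $t6, $t5, 4 → $t6=6>>4=0
sub $t7, $t4, 5 → $t7=40-5=35
xor $t4, $t6, 13 → $t4=0^13=13
add $t7, $t6, 13 → $t7=0+13=13
halt.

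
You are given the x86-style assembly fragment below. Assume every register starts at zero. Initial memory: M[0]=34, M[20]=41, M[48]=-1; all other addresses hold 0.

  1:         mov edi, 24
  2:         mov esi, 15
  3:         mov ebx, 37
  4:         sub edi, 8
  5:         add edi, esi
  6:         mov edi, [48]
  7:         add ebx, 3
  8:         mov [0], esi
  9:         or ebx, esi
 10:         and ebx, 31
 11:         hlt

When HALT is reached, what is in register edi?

-1

after mov edi, 24: edi=24
after mov esi, 15: esi=15
after mov ebx, 37: ebx=37
after sub edi, 8: edi=24-8=16
after add edi, esi: edi=16+15=31
after mov edi, [48]: edi=M[48]=-1
after add ebx, 3: ebx=37+3=40
mov [0], esi → M[0]=15
after or ebx, esi: ebx=40|15=47
after and ebx, 31: ebx=47&31=15
halt.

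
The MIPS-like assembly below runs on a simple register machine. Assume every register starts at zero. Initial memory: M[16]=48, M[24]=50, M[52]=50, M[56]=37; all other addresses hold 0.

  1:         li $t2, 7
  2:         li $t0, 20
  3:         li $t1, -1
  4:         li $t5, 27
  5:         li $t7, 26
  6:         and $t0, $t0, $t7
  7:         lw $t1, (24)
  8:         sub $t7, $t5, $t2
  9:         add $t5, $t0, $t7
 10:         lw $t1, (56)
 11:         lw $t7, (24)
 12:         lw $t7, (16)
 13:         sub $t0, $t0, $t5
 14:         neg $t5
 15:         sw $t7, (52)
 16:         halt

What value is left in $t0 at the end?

-20

li $t2, 7 → $t2=7
li $t0, 20 → $t0=20
li $t1, -1 → $t1=-1
li $t5, 27 → $t5=27
li $t7, 26 → $t7=26
and $t0, $t0, $t7 → $t0=20&26=16
lw $t1, (24) → $t1=M[24]=50
sub $t7, $t5, $t2 → $t7=27-7=20
add $t5, $t0, $t7 → $t5=16+20=36
lw $t1, (56) → $t1=M[56]=37
lw $t7, (24) → $t7=M[24]=50
lw $t7, (16) → $t7=M[16]=48
sub $t0, $t0, $t5 → $t0=16-36=-20
neg $t5 → $t5=-(36)=-36
sw $t7, (52) → M[52]=48
halt.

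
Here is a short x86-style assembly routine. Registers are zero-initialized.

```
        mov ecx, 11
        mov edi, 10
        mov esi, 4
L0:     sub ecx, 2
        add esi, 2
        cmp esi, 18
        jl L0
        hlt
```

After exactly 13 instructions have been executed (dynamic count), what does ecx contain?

5

mov ecx, 11 → ecx=11
mov edi, 10 → edi=10
mov esi, 4 → esi=4
sub ecx, 2 → ecx=11-2=9
add esi, 2 → esi=4+2=6
cmp esi, 18  (cmp 6,18)
jl L0: taken
sub ecx, 2 → ecx=9-2=7
add esi, 2 → esi=6+2=8
cmp esi, 18  (cmp 8,18)
jl L0: taken
sub ecx, 2 → ecx=7-2=5
add esi, 2 → esi=8+2=10
After step 13: ecx = 5.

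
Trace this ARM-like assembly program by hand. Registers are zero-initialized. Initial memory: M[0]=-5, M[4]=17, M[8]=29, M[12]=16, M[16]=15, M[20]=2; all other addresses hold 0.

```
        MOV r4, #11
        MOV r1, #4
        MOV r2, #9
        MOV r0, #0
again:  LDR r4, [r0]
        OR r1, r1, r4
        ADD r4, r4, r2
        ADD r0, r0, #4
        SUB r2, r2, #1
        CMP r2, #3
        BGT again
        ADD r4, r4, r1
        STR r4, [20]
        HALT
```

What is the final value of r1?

-1

after MOV r4, #11: r4=11
after MOV r1, #4: r1=4
after MOV r2, #9: r2=9
after MOV r0, #0: r0=0
after LDR r4, [r0]: r4=M[0]=-5
after OR r1, r1, r4: r1=4|(-5)=-1
after ADD r4, r4, r2: r4=(-5)+9=4
after ADD r0, r0, #4: r0=0+4=4
after SUB r2, r2, #1: r2=9-1=8
CMP r2, #3  (cmp 8,3)
BGT again: taken
after LDR r4, [r0]: r4=M[4]=17
after OR r1, r1, r4: r1=(-1)|17=-1
after ADD r4, r4, r2: r4=17+8=25
after ADD r0, r0, #4: r0=4+4=8
after SUB r2, r2, #1: r2=8-1=7
CMP r2, #3  (cmp 7,3)
BGT again: taken
after LDR r4, [r0]: r4=M[8]=29
after OR r1, r1, r4: r1=(-1)|29=-1
after ADD r4, r4, r2: r4=29+7=36
after ADD r0, r0, #4: r0=8+4=12
after SUB r2, r2, #1: r2=7-1=6
CMP r2, #3  (cmp 6,3)
BGT again: taken
after LDR r4, [r0]: r4=M[12]=16
after OR r1, r1, r4: r1=(-1)|16=-1
after ADD r4, r4, r2: r4=16+6=22
after ADD r0, r0, #4: r0=12+4=16
after SUB r2, r2, #1: r2=6-1=5
CMP r2, #3  (cmp 5,3)
BGT again: taken
after LDR r4, [r0]: r4=M[16]=15
after OR r1, r1, r4: r1=(-1)|15=-1
after ADD r4, r4, r2: r4=15+5=20
after ADD r0, r0, #4: r0=16+4=20
after SUB r2, r2, #1: r2=5-1=4
CMP r2, #3  (cmp 4,3)
BGT again: taken
after LDR r4, [r0]: r4=M[20]=2
after OR r1, r1, r4: r1=(-1)|2=-1
after ADD r4, r4, r2: r4=2+4=6
after ADD r0, r0, #4: r0=20+4=24
after SUB r2, r2, #1: r2=4-1=3
CMP r2, #3  (cmp 3,3)
BGT again: not taken
after ADD r4, r4, r1: r4=6+(-1)=5
STR r4, [20] → M[20]=5
halt.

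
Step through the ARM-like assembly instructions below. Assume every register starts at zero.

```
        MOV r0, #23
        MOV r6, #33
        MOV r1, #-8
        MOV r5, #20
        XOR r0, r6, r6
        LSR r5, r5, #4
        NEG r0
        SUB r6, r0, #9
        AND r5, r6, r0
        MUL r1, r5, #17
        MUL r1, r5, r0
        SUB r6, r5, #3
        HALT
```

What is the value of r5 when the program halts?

0

r0=23
r6=33
r1=-8
r5=20
r0=33^33=0
r5=20>>4=1
r0=-(0)=0
r6=0-9=-9
r5=(-9)&0=0
r1=0*17=0
r1=0*0=0
r6=0-3=-3
halt.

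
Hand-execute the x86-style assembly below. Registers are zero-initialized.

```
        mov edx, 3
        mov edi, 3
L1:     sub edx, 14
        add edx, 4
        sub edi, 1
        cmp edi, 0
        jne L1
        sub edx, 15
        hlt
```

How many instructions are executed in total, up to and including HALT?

after mov edx, 3: edx=3
after mov edi, 3: edi=3
after sub edx, 14: edx=3-14=-11
after add edx, 4: edx=(-11)+4=-7
after sub edi, 1: edi=3-1=2
cmp edi, 0  (cmp 2,0)
jne L1: taken
after sub edx, 14: edx=(-7)-14=-21
after add edx, 4: edx=(-21)+4=-17
after sub edi, 1: edi=2-1=1
cmp edi, 0  (cmp 1,0)
jne L1: taken
after sub edx, 14: edx=(-17)-14=-31
after add edx, 4: edx=(-31)+4=-27
after sub edi, 1: edi=1-1=0
cmp edi, 0  (cmp 0,0)
jne L1: not taken
after sub edx, 15: edx=(-27)-15=-42
halt.
Total executed instructions: 19.

19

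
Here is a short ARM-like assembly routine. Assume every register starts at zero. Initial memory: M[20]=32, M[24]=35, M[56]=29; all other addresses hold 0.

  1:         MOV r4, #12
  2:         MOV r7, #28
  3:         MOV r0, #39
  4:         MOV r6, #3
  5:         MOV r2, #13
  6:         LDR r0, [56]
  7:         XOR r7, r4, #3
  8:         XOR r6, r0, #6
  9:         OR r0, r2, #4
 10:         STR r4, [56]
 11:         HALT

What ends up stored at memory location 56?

12

after MOV r4, #12: r4=12
after MOV r7, #28: r7=28
after MOV r0, #39: r0=39
after MOV r6, #3: r6=3
after MOV r2, #13: r2=13
after LDR r0, [56]: r0=M[56]=29
after XOR r7, r4, #3: r7=12^3=15
after XOR r6, r0, #6: r6=29^6=27
after OR r0, r2, #4: r0=13|4=13
STR r4, [56] → M[56]=12
halt.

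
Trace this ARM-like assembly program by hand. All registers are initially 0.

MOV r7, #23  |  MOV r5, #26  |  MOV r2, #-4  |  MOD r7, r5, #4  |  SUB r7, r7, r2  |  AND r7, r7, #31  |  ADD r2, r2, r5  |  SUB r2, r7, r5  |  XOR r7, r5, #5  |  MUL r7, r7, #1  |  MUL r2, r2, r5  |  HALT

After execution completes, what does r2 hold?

MOV r7, #23 → r7=23
MOV r5, #26 → r5=26
MOV r2, #-4 → r2=-4
MOD r7, r5, #4 → r7=26%4=2
SUB r7, r7, r2 → r7=2-(-4)=6
AND r7, r7, #31 → r7=6&31=6
ADD r2, r2, r5 → r2=(-4)+26=22
SUB r2, r7, r5 → r2=6-26=-20
XOR r7, r5, #5 → r7=26^5=31
MUL r7, r7, #1 → r7=31*1=31
MUL r2, r2, r5 → r2=(-20)*26=-520
halt.

-520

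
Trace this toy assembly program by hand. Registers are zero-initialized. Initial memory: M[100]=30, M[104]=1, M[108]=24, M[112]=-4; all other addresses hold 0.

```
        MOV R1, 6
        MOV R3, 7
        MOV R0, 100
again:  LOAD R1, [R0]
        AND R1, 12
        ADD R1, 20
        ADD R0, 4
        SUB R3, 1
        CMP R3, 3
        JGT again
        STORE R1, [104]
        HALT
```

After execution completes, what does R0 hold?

116

R1=6
R3=7
R0=100
R1=M[100]=30
R1=30&12=12
R1=12+20=32
R0=100+4=104
R3=7-1=6
CMP R3, 3  (cmp 6,3)
JGT again: taken
R1=M[104]=1
R1=1&12=0
R1=0+20=20
R0=104+4=108
R3=6-1=5
CMP R3, 3  (cmp 5,3)
JGT again: taken
R1=M[108]=24
R1=24&12=8
R1=8+20=28
R0=108+4=112
R3=5-1=4
CMP R3, 3  (cmp 4,3)
JGT again: taken
R1=M[112]=-4
R1=(-4)&12=12
R1=12+20=32
R0=112+4=116
R3=4-1=3
CMP R3, 3  (cmp 3,3)
JGT again: not taken
STORE R1, [104] → M[104]=32
halt.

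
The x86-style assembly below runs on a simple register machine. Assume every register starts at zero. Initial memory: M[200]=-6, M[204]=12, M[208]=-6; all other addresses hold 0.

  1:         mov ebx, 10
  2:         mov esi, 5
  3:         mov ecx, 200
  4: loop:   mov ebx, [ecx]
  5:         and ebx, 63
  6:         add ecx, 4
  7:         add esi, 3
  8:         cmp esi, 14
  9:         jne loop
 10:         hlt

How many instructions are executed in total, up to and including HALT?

mov ebx, 10 → ebx=10
mov esi, 5 → esi=5
mov ecx, 200 → ecx=200
mov ebx, [ecx] → ebx=M[200]=-6
and ebx, 63 → ebx=(-6)&63=58
add ecx, 4 → ecx=200+4=204
add esi, 3 → esi=5+3=8
cmp esi, 14  (cmp 8,14)
jne loop: taken
mov ebx, [ecx] → ebx=M[204]=12
and ebx, 63 → ebx=12&63=12
add ecx, 4 → ecx=204+4=208
add esi, 3 → esi=8+3=11
cmp esi, 14  (cmp 11,14)
jne loop: taken
mov ebx, [ecx] → ebx=M[208]=-6
and ebx, 63 → ebx=(-6)&63=58
add ecx, 4 → ecx=208+4=212
add esi, 3 → esi=11+3=14
cmp esi, 14  (cmp 14,14)
jne loop: not taken
halt.
Total executed instructions: 22.

22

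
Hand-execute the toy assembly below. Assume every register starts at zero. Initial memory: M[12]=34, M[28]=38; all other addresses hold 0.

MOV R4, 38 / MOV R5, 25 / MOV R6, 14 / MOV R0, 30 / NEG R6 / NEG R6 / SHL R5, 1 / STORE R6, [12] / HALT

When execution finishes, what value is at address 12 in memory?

14

R4=38
R5=25
R6=14
R0=30
R6=-(14)=-14
R6=-(-14)=14
R5=25<<1=50
STORE R6, [12] → M[12]=14
halt.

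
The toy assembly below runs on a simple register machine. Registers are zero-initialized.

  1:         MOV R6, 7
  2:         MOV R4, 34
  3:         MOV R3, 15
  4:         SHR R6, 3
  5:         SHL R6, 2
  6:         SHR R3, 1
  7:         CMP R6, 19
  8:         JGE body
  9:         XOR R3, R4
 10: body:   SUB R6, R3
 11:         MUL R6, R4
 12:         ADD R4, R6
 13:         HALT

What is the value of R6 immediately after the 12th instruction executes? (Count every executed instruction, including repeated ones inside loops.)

after MOV R6, 7: R6=7
after MOV R4, 34: R4=34
after MOV R3, 15: R3=15
after SHR R6, 3: R6=7>>3=0
after SHL R6, 2: R6=0<<2=0
after SHR R3, 1: R3=15>>1=7
CMP R6, 19  (cmp 0,19)
JGE body: not taken
after XOR R3, R4: R3=7^34=37
after SUB R6, R3: R6=0-37=-37
after MUL R6, R4: R6=(-37)*34=-1258
after ADD R4, R6: R4=34+(-1258)=-1224
After step 12: R6 = -1258.

-1258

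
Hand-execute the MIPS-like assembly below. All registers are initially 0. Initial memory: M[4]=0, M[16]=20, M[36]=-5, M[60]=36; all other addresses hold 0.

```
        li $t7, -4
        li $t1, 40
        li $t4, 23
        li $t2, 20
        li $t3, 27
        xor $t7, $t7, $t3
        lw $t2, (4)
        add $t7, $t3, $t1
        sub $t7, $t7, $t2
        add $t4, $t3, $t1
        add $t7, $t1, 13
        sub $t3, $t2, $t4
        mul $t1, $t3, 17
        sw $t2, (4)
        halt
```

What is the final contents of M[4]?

li $t7, -4 → $t7=-4
li $t1, 40 → $t1=40
li $t4, 23 → $t4=23
li $t2, 20 → $t2=20
li $t3, 27 → $t3=27
xor $t7, $t7, $t3 → $t7=(-4)^27=-25
lw $t2, (4) → $t2=M[4]=0
add $t7, $t3, $t1 → $t7=27+40=67
sub $t7, $t7, $t2 → $t7=67-0=67
add $t4, $t3, $t1 → $t4=27+40=67
add $t7, $t1, 13 → $t7=40+13=53
sub $t3, $t2, $t4 → $t3=0-67=-67
mul $t1, $t3, 17 → $t1=(-67)*17=-1139
sw $t2, (4) → M[4]=0
halt.

0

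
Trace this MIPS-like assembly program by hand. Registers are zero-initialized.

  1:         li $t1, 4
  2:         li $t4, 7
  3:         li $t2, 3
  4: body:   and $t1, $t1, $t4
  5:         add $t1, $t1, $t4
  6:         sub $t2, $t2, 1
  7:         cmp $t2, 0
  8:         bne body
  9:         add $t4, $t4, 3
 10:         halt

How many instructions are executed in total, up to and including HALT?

after li $t1, 4: $t1=4
after li $t4, 7: $t4=7
after li $t2, 3: $t2=3
after and $t1, $t1, $t4: $t1=4&7=4
after add $t1, $t1, $t4: $t1=4+7=11
after sub $t2, $t2, 1: $t2=3-1=2
cmp $t2, 0  (cmp 2,0)
bne body: taken
after and $t1, $t1, $t4: $t1=11&7=3
after add $t1, $t1, $t4: $t1=3+7=10
after sub $t2, $t2, 1: $t2=2-1=1
cmp $t2, 0  (cmp 1,0)
bne body: taken
after and $t1, $t1, $t4: $t1=10&7=2
after add $t1, $t1, $t4: $t1=2+7=9
after sub $t2, $t2, 1: $t2=1-1=0
cmp $t2, 0  (cmp 0,0)
bne body: not taken
after add $t4, $t4, 3: $t4=7+3=10
halt.
Total executed instructions: 20.

20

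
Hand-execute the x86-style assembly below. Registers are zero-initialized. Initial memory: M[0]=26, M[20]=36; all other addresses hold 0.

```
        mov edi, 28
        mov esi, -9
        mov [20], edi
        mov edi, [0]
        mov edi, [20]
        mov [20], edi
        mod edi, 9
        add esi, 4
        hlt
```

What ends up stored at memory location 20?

28

edi=28
esi=-9
mov [20], edi → M[20]=28
edi=M[0]=26
edi=M[20]=28
mov [20], edi → M[20]=28
edi=28%9=1
esi=(-9)+4=-5
halt.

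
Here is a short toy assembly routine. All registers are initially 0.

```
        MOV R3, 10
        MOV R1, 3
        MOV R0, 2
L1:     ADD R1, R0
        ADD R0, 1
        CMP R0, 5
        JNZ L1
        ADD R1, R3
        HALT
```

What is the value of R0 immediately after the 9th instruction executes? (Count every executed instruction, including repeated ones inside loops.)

4

R3=10
R1=3
R0=2
R1=3+2=5
R0=2+1=3
CMP R0, 5  (cmp 3,5)
JNZ L1: taken
R1=5+3=8
R0=3+1=4
After step 9: R0 = 4.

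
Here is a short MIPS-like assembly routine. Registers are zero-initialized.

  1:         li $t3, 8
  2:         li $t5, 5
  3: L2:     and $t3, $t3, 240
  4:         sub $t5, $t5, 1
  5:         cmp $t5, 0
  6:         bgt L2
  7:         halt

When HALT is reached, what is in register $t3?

after li $t3, 8: $t3=8
after li $t5, 5: $t5=5
after and $t3, $t3, 240: $t3=8&240=0
after sub $t5, $t5, 1: $t5=5-1=4
cmp $t5, 0  (cmp 4,0)
bgt L2: taken
after and $t3, $t3, 240: $t3=0&240=0
after sub $t5, $t5, 1: $t5=4-1=3
cmp $t5, 0  (cmp 3,0)
bgt L2: taken
after and $t3, $t3, 240: $t3=0&240=0
after sub $t5, $t5, 1: $t5=3-1=2
cmp $t5, 0  (cmp 2,0)
bgt L2: taken
after and $t3, $t3, 240: $t3=0&240=0
after sub $t5, $t5, 1: $t5=2-1=1
cmp $t5, 0  (cmp 1,0)
bgt L2: taken
after and $t3, $t3, 240: $t3=0&240=0
after sub $t5, $t5, 1: $t5=1-1=0
cmp $t5, 0  (cmp 0,0)
bgt L2: not taken
halt.

0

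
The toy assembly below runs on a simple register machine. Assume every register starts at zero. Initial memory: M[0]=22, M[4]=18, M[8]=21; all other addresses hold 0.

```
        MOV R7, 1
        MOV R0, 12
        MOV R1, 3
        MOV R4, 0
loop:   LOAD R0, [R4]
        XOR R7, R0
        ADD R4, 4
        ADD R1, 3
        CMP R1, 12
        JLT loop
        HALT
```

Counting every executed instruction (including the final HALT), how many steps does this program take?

after MOV R7, 1: R7=1
after MOV R0, 12: R0=12
after MOV R1, 3: R1=3
after MOV R4, 0: R4=0
after LOAD R0, [R4]: R0=M[0]=22
after XOR R7, R0: R7=1^22=23
after ADD R4, 4: R4=0+4=4
after ADD R1, 3: R1=3+3=6
CMP R1, 12  (cmp 6,12)
JLT loop: taken
after LOAD R0, [R4]: R0=M[4]=18
after XOR R7, R0: R7=23^18=5
after ADD R4, 4: R4=4+4=8
after ADD R1, 3: R1=6+3=9
CMP R1, 12  (cmp 9,12)
JLT loop: taken
after LOAD R0, [R4]: R0=M[8]=21
after XOR R7, R0: R7=5^21=16
after ADD R4, 4: R4=8+4=12
after ADD R1, 3: R1=9+3=12
CMP R1, 12  (cmp 12,12)
JLT loop: not taken
halt.
Total executed instructions: 23.

23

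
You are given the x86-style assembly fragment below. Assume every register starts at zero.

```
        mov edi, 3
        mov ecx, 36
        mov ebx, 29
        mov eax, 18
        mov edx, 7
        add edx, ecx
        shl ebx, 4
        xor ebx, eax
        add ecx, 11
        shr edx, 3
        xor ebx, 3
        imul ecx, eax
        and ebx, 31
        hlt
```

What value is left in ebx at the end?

after mov edi, 3: edi=3
after mov ecx, 36: ecx=36
after mov ebx, 29: ebx=29
after mov eax, 18: eax=18
after mov edx, 7: edx=7
after add edx, ecx: edx=7+36=43
after shl ebx, 4: ebx=29<<4=464
after xor ebx, eax: ebx=464^18=450
after add ecx, 11: ecx=36+11=47
after shr edx, 3: edx=43>>3=5
after xor ebx, 3: ebx=450^3=449
after imul ecx, eax: ecx=47*18=846
after and ebx, 31: ebx=449&31=1
halt.

1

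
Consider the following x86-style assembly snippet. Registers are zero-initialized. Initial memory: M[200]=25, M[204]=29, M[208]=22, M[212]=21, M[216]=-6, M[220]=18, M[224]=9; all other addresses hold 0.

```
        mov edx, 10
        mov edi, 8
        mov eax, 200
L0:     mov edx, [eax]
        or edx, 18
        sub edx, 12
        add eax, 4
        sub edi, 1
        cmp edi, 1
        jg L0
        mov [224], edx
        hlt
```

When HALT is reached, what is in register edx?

after mov edx, 10: edx=10
after mov edi, 8: edi=8
after mov eax, 200: eax=200
after mov edx, [eax]: edx=M[200]=25
after or edx, 18: edx=25|18=27
after sub edx, 12: edx=27-12=15
after add eax, 4: eax=200+4=204
after sub edi, 1: edi=8-1=7
cmp edi, 1  (cmp 7,1)
jg L0: taken
after mov edx, [eax]: edx=M[204]=29
after or edx, 18: edx=29|18=31
after sub edx, 12: edx=31-12=19
after add eax, 4: eax=204+4=208
after sub edi, 1: edi=7-1=6
cmp edi, 1  (cmp 6,1)
jg L0: taken
after mov edx, [eax]: edx=M[208]=22
after or edx, 18: edx=22|18=22
after sub edx, 12: edx=22-12=10
after add eax, 4: eax=208+4=212
after sub edi, 1: edi=6-1=5
cmp edi, 1  (cmp 5,1)
jg L0: taken
after mov edx, [eax]: edx=M[212]=21
after or edx, 18: edx=21|18=23
after sub edx, 12: edx=23-12=11
after add eax, 4: eax=212+4=216
after sub edi, 1: edi=5-1=4
cmp edi, 1  (cmp 4,1)
jg L0: taken
after mov edx, [eax]: edx=M[216]=-6
after or edx, 18: edx=(-6)|18=-6
after sub edx, 12: edx=(-6)-12=-18
after add eax, 4: eax=216+4=220
after sub edi, 1: edi=4-1=3
cmp edi, 1  (cmp 3,1)
jg L0: taken
after mov edx, [eax]: edx=M[220]=18
after or edx, 18: edx=18|18=18
after sub edx, 12: edx=18-12=6
after add eax, 4: eax=220+4=224
after sub edi, 1: edi=3-1=2
cmp edi, 1  (cmp 2,1)
jg L0: taken
after mov edx, [eax]: edx=M[224]=9
after or edx, 18: edx=9|18=27
after sub edx, 12: edx=27-12=15
after add eax, 4: eax=224+4=228
after sub edi, 1: edi=2-1=1
cmp edi, 1  (cmp 1,1)
jg L0: not taken
mov [224], edx → M[224]=15
halt.

15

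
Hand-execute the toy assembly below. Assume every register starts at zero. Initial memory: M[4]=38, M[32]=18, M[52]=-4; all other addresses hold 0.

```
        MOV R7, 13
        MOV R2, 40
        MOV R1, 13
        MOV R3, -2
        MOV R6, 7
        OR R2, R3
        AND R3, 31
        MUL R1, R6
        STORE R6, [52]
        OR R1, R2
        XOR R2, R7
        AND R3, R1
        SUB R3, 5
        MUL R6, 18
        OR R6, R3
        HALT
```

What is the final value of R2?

after MOV R7, 13: R7=13
after MOV R2, 40: R2=40
after MOV R1, 13: R1=13
after MOV R3, -2: R3=-2
after MOV R6, 7: R6=7
after OR R2, R3: R2=40|(-2)=-2
after AND R3, 31: R3=(-2)&31=30
after MUL R1, R6: R1=13*7=91
STORE R6, [52] → M[52]=7
after OR R1, R2: R1=91|(-2)=-1
after XOR R2, R7: R2=(-2)^13=-13
after AND R3, R1: R3=30&(-1)=30
after SUB R3, 5: R3=30-5=25
after MUL R6, 18: R6=7*18=126
after OR R6, R3: R6=126|25=127
halt.

-13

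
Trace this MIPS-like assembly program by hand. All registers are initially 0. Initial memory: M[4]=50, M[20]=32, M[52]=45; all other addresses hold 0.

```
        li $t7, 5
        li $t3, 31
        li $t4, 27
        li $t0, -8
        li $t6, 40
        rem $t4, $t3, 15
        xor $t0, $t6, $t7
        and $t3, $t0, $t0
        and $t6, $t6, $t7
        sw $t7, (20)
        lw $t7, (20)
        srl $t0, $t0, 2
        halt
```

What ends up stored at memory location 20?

$t7=5
$t3=31
$t4=27
$t0=-8
$t6=40
$t4=31%15=1
$t0=40^5=45
$t3=45&45=45
$t6=40&5=0
sw $t7, (20) → M[20]=5
$t7=M[20]=5
$t0=45>>2=11
halt.

5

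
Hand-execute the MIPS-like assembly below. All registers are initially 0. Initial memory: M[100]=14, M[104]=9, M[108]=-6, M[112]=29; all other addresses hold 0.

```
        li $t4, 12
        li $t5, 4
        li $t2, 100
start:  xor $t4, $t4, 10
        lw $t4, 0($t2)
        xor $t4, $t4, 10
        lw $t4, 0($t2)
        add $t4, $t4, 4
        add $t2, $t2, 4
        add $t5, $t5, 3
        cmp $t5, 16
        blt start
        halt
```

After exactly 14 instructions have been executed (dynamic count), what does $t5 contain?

7

li $t4, 12 → $t4=12
li $t5, 4 → $t5=4
li $t2, 100 → $t2=100
xor $t4, $t4, 10 → $t4=12^10=6
lw $t4, 0($t2) → $t4=M[100]=14
xor $t4, $t4, 10 → $t4=14^10=4
lw $t4, 0($t2) → $t4=M[100]=14
add $t4, $t4, 4 → $t4=14+4=18
add $t2, $t2, 4 → $t2=100+4=104
add $t5, $t5, 3 → $t5=4+3=7
cmp $t5, 16  (cmp 7,16)
blt start: taken
xor $t4, $t4, 10 → $t4=18^10=24
lw $t4, 0($t2) → $t4=M[104]=9
After step 14: $t5 = 7.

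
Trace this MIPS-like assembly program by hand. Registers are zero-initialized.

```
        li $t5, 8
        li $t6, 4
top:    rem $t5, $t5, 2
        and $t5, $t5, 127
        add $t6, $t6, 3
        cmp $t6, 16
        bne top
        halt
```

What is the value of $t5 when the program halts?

0

$t5=8
$t6=4
$t5=8%2=0
$t5=0&127=0
$t6=4+3=7
cmp $t6, 16  (cmp 7,16)
bne top: taken
$t5=0%2=0
$t5=0&127=0
$t6=7+3=10
cmp $t6, 16  (cmp 10,16)
bne top: taken
$t5=0%2=0
$t5=0&127=0
$t6=10+3=13
cmp $t6, 16  (cmp 13,16)
bne top: taken
$t5=0%2=0
$t5=0&127=0
$t6=13+3=16
cmp $t6, 16  (cmp 16,16)
bne top: not taken
halt.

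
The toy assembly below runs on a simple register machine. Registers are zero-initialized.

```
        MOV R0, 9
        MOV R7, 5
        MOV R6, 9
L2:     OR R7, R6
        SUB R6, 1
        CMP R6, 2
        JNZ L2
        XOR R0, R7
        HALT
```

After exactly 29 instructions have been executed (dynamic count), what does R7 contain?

15

R0=9
R7=5
R6=9
R7=5|9=13
R6=9-1=8
CMP R6, 2  (cmp 8,2)
JNZ L2: taken
R7=13|8=13
R6=8-1=7
CMP R6, 2  (cmp 7,2)
JNZ L2: taken
R7=13|7=15
R6=7-1=6
CMP R6, 2  (cmp 6,2)
JNZ L2: taken
R7=15|6=15
R6=6-1=5
CMP R6, 2  (cmp 5,2)
JNZ L2: taken
R7=15|5=15
R6=5-1=4
CMP R6, 2  (cmp 4,2)
JNZ L2: taken
R7=15|4=15
R6=4-1=3
CMP R6, 2  (cmp 3,2)
JNZ L2: taken
R7=15|3=15
R6=3-1=2
After step 29: R7 = 15.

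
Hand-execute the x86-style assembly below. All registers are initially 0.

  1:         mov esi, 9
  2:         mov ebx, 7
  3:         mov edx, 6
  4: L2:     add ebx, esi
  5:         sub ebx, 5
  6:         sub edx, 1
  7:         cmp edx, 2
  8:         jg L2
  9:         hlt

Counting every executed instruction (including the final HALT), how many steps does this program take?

mov esi, 9 → esi=9
mov ebx, 7 → ebx=7
mov edx, 6 → edx=6
add ebx, esi → ebx=7+9=16
sub ebx, 5 → ebx=16-5=11
sub edx, 1 → edx=6-1=5
cmp edx, 2  (cmp 5,2)
jg L2: taken
add ebx, esi → ebx=11+9=20
sub ebx, 5 → ebx=20-5=15
sub edx, 1 → edx=5-1=4
cmp edx, 2  (cmp 4,2)
jg L2: taken
add ebx, esi → ebx=15+9=24
sub ebx, 5 → ebx=24-5=19
sub edx, 1 → edx=4-1=3
cmp edx, 2  (cmp 3,2)
jg L2: taken
add ebx, esi → ebx=19+9=28
sub ebx, 5 → ebx=28-5=23
sub edx, 1 → edx=3-1=2
cmp edx, 2  (cmp 2,2)
jg L2: not taken
halt.
Total executed instructions: 24.

24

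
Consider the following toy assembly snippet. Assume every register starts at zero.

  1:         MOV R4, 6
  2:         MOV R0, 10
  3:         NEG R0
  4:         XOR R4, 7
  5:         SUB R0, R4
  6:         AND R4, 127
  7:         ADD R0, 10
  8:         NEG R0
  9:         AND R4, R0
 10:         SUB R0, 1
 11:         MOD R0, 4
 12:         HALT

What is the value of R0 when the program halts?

0

R4=6
R0=10
R0=-(10)=-10
R4=6^7=1
R0=(-10)-1=-11
R4=1&127=1
R0=(-11)+10=-1
R0=-(-1)=1
R4=1&1=1
R0=1-1=0
R0=0%4=0
halt.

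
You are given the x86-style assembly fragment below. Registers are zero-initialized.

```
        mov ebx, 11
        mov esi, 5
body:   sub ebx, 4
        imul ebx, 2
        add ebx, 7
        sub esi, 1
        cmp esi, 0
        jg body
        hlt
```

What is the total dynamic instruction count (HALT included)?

33

mov ebx, 11 → ebx=11
mov esi, 5 → esi=5
sub ebx, 4 → ebx=11-4=7
imul ebx, 2 → ebx=7*2=14
add ebx, 7 → ebx=14+7=21
sub esi, 1 → esi=5-1=4
cmp esi, 0  (cmp 4,0)
jg body: taken
sub ebx, 4 → ebx=21-4=17
imul ebx, 2 → ebx=17*2=34
add ebx, 7 → ebx=34+7=41
sub esi, 1 → esi=4-1=3
cmp esi, 0  (cmp 3,0)
jg body: taken
sub ebx, 4 → ebx=41-4=37
imul ebx, 2 → ebx=37*2=74
add ebx, 7 → ebx=74+7=81
sub esi, 1 → esi=3-1=2
cmp esi, 0  (cmp 2,0)
jg body: taken
sub ebx, 4 → ebx=81-4=77
imul ebx, 2 → ebx=77*2=154
add ebx, 7 → ebx=154+7=161
sub esi, 1 → esi=2-1=1
cmp esi, 0  (cmp 1,0)
jg body: taken
sub ebx, 4 → ebx=161-4=157
imul ebx, 2 → ebx=157*2=314
add ebx, 7 → ebx=314+7=321
sub esi, 1 → esi=1-1=0
cmp esi, 0  (cmp 0,0)
jg body: not taken
halt.
Total executed instructions: 33.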